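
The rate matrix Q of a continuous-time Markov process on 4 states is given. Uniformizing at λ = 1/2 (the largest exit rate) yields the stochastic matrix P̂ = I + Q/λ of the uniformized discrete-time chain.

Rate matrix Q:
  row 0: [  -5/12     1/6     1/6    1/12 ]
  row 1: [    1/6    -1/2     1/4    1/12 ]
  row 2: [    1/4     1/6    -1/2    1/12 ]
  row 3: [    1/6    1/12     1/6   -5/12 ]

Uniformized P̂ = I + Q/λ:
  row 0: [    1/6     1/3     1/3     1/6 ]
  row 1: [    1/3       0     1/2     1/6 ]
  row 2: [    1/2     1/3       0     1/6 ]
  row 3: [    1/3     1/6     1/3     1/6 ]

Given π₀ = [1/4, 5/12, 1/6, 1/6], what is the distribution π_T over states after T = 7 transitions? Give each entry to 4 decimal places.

t=0: π = [0.2500, 0.4167, 0.1667, 0.1667]
t=1: π = [0.3194, 0.1667, 0.3472, 0.1667]
t=2: π = [0.3380, 0.2500, 0.2454, 0.1667]
t=3: π = [0.3179, 0.2222, 0.2932, 0.1667]
t=4: π = [0.3292, 0.2315, 0.2726, 0.1667]
t=5: π = [0.3239, 0.2284, 0.2810, 0.1667]
t=6: π = [0.3262, 0.2294, 0.2777, 0.1667]
t=7: π = [0.3253, 0.2291, 0.2790, 0.1667]

π = [0.3253, 0.2291, 0.2790, 0.1667]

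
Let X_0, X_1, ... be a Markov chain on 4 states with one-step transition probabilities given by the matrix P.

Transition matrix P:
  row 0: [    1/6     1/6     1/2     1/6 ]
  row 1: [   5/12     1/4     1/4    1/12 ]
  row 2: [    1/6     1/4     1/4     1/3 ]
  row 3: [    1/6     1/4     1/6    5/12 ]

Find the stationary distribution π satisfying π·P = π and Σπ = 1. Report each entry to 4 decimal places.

π = [0.2245, 0.2313, 0.2845, 0.2597]

Balance equations π_j = Σ_i π_i·P[i][j]:
  π_0 = 1/6·π_0 + 5/12·π_1 + 1/6·π_2 + 1/6·π_3
  π_1 = 1/6·π_0 + 1/4·π_1 + 1/4·π_2 + 1/4·π_3
  π_2 = 1/2·π_0 + 1/4·π_1 + 1/4·π_2 + 1/6·π_3
  normalize: π_0 + π_1 + π_2 + π_3 = 1
Solving the linear system gives exactly π = [11/49, 34/147, 460/1617, 20/77].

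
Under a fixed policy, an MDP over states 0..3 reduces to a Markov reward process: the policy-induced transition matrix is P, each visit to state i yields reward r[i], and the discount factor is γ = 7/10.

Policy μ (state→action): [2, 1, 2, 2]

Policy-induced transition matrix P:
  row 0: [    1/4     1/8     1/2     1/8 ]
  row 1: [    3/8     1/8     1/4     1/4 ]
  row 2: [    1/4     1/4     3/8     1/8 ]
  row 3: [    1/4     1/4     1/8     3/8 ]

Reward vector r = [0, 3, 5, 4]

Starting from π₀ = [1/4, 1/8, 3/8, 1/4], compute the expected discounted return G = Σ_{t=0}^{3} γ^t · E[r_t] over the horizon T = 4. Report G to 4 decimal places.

G = 7.9283

t=0: π = [0.2500, 0.1250, 0.3750, 0.2500], E[r] = 3.2500, γ^t·E[r] = 3.250000, running G = 3.250000
t=1: π = [0.2656, 0.2031, 0.3281, 0.2031], E[r] = 3.0625, γ^t·E[r] = 2.143750, running G = 5.393750
t=2: π = [0.2754, 0.1914, 0.3320, 0.2012], E[r] = 3.0391, γ^t·E[r] = 1.489141, running G = 6.882891
t=3: π = [0.2739, 0.1917, 0.3352, 0.1992], E[r] = 3.0479, γ^t·E[r] = 1.045413, running G = 7.928304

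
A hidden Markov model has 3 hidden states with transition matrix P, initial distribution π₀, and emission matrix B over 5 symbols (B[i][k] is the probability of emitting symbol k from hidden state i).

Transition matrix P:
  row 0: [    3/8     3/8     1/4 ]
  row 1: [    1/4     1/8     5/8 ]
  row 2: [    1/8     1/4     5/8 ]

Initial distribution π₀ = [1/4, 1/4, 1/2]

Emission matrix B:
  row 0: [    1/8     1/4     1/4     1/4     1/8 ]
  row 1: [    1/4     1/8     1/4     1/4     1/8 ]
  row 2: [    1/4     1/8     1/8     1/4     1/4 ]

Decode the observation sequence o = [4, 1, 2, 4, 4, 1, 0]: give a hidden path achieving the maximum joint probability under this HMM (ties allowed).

path = [2, 2, 2, 2, 2, 2, 2]

t=0: δ = [3.125e-02, 3.125e-02, 1.250e-01]  (obs o_0=4)
t=1: δ = [3.906e-03, 3.906e-03, 9.766e-03]  ψ = [2, 2, 2]  (obs o_1=1)
t=2: δ = [3.662e-04, 6.104e-04, 7.629e-04]  ψ = [0, 2, 2]  (obs o_2=2)
t=3: δ = [1.907e-05, 2.384e-05, 1.192e-04]  ψ = [1, 2, 2]  (obs o_3=4)
t=4: δ = [1.863e-06, 3.725e-06, 1.863e-05]  ψ = [2, 2, 2]  (obs o_4=4)
t=5: δ = [5.821e-07, 5.821e-07, 1.455e-06]  ψ = [2, 2, 2]  (obs o_5=1)
t=6: δ = [2.728e-08, 9.095e-08, 2.274e-07]  ψ = [0, 2, 2]  (obs o_6=0)
backtrack: best end state = 2; path = [2, 2, 2, 2, 2, 2, 2]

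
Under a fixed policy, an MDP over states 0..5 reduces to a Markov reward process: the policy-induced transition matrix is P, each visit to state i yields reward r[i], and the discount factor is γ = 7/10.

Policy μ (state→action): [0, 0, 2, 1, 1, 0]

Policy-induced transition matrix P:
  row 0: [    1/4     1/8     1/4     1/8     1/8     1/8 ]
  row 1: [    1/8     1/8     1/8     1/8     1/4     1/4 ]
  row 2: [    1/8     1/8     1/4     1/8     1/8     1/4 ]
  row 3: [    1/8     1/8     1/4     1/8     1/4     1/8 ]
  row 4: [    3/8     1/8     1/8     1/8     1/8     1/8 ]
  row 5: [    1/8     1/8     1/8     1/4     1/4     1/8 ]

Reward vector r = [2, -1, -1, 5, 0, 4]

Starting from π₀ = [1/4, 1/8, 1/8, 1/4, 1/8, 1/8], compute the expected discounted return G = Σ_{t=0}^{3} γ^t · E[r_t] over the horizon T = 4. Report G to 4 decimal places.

t=0: π = [0.2500, 0.1250, 0.1250, 0.2500, 0.1250, 0.1250], E[r] = 2.0000, γ^t·E[r] = 2.000000, running G = 2.000000
t=1: π = [0.1875, 0.1250, 0.2031, 0.1406, 0.1875, 0.1563], E[r] = 1.3750, γ^t·E[r] = 0.962500, running G = 2.962500
t=2: π = [0.1953, 0.1250, 0.1914, 0.1445, 0.1777, 0.1660], E[r] = 1.4609, γ^t·E[r] = 0.715859, running G = 3.678359
t=3: π = [0.1938, 0.1250, 0.1914, 0.1458, 0.1794, 0.1646], E[r] = 1.4583, γ^t·E[r] = 0.500180, running G = 4.178540

G = 4.1785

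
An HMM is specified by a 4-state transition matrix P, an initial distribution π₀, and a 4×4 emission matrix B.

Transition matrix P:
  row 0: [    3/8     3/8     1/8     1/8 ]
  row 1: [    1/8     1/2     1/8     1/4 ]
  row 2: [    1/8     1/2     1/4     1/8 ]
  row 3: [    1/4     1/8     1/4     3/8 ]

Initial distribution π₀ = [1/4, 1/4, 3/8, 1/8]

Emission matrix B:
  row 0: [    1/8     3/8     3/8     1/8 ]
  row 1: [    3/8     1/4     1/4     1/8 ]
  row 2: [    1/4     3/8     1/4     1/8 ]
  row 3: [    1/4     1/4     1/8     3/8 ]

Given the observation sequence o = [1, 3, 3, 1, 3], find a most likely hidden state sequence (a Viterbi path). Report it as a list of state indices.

t=0: δ = [9.375e-02, 6.250e-02, 1.406e-01, 3.125e-02]  (obs o_0=1)
t=1: δ = [4.395e-03, 8.789e-03, 4.395e-03, 6.592e-03]  ψ = [0, 2, 2, 2]  (obs o_1=3)
t=2: δ = [2.060e-04, 5.493e-04, 2.060e-04, 9.270e-04]  ψ = [0, 1, 3, 3]  (obs o_2=3)
t=3: δ = [8.690e-05, 6.866e-05, 8.690e-05, 8.690e-05]  ψ = [3, 1, 3, 3]  (obs o_3=1)
t=4: δ = [4.074e-06, 5.431e-06, 2.716e-06, 1.222e-05]  ψ = [0, 2, 2, 3]  (obs o_4=3)
backtrack: best end state = 3; path = [2, 3, 3, 3, 3]

path = [2, 3, 3, 3, 3]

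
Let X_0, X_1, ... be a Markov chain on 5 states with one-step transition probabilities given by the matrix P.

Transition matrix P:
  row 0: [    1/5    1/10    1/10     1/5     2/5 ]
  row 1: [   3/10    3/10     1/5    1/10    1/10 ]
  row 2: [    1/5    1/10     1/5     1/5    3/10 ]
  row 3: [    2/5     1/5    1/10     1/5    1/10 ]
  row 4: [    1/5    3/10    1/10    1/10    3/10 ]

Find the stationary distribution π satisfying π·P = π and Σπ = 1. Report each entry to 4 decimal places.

Balance equations π_j = Σ_i π_i·P[i][j]:
  π_0 = 1/5·π_0 + 3/10·π_1 + 1/5·π_2 + 2/5·π_3 + 1/5·π_4
  π_1 = 1/10·π_0 + 3/10·π_1 + 1/10·π_2 + 1/5·π_3 + 3/10·π_4
  π_2 = 1/10·π_0 + 1/5·π_1 + 1/5·π_2 + 1/10·π_3 + 1/10·π_4
  π_3 = 1/5·π_0 + 1/10·π_1 + 1/5·π_2 + 1/5·π_3 + 1/10·π_4
  normalize: π_0 + π_1 + π_2 + π_3 + π_4 = 1
Solving the linear system gives exactly π = [2083/8281, 1718/8281, 1111/8281, 1275/8281, 2094/8281].

π = [0.2515, 0.2075, 0.1342, 0.1540, 0.2529]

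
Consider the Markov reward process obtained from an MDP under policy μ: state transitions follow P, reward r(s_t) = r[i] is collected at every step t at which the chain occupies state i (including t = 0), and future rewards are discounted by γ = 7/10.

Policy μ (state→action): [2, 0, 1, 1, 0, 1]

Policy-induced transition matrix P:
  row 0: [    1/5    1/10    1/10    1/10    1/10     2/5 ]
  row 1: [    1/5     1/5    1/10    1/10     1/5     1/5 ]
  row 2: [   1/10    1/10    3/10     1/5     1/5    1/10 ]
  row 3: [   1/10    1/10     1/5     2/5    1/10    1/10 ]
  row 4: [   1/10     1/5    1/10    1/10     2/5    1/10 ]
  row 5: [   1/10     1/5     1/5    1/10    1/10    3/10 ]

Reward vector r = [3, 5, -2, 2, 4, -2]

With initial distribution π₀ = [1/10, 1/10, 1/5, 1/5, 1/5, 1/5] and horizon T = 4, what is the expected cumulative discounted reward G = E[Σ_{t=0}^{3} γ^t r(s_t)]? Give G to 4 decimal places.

G = 3.5271

t=0: π = [0.1000, 0.1000, 0.2000, 0.2000, 0.2000, 0.2000], E[r] = 1.2000, γ^t·E[r] = 1.200000, running G = 1.200000
t=1: π = [0.1200, 0.1500, 0.1800, 0.1800, 0.1900, 0.1800], E[r] = 1.5100, γ^t·E[r] = 1.057000, running G = 2.257000
t=2: π = [0.1270, 0.1520, 0.1720, 0.1720, 0.1900, 0.1870], E[r] = 1.5270, γ^t·E[r] = 0.748230, running G = 3.005230
t=3: π = [0.1279, 0.1529, 0.1703, 0.1688, 0.1894, 0.1907], E[r] = 1.5214, γ^t·E[r] = 0.521840, running G = 3.527070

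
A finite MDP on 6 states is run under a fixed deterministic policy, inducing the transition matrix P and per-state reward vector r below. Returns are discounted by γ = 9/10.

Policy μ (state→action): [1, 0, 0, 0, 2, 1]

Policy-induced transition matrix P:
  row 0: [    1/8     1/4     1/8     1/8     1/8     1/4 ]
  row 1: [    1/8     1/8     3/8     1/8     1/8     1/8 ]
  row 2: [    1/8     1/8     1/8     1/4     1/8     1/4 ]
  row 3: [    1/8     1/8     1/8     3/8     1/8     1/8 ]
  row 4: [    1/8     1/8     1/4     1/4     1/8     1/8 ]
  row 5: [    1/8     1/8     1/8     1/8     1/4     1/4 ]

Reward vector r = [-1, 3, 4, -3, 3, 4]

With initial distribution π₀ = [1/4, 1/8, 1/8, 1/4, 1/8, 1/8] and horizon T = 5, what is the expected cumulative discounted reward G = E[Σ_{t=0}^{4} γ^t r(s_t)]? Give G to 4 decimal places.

t=0: π = [0.2500, 0.1250, 0.1250, 0.2500, 0.1250, 0.1250], E[r] = 0.7500, γ^t·E[r] = 0.750000, running G = 0.750000
t=1: π = [0.1250, 0.1563, 0.1719, 0.2188, 0.1406, 0.1875], E[r] = 1.5469, γ^t·E[r] = 1.392188, running G = 2.142188
t=2: π = [0.1250, 0.1406, 0.1816, 0.2188, 0.1484, 0.1855], E[r] = 1.5547, γ^t·E[r] = 1.259297, running G = 3.401484
t=3: π = [0.1250, 0.1406, 0.1787, 0.2209, 0.1482, 0.1865], E[r] = 1.5396, γ^t·E[r] = 1.122333, running G = 4.523817
t=4: π = [0.1250, 0.1406, 0.1787, 0.2211, 0.1483, 0.1863], E[r] = 1.5384, γ^t·E[r] = 1.009318, running G = 5.533135

G = 5.5331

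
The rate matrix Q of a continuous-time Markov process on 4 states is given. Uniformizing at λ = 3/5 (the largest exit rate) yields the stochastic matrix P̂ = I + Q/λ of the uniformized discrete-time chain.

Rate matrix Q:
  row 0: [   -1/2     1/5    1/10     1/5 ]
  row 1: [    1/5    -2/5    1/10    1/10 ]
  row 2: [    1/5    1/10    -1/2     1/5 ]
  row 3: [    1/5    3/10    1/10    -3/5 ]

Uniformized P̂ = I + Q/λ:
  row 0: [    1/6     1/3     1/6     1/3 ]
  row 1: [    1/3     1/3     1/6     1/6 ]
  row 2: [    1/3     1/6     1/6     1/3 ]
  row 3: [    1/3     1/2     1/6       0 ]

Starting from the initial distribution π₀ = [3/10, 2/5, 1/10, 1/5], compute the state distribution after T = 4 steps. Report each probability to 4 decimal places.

π = [0.2857, 0.3401, 0.1667, 0.2075]

t=0: π = [0.3000, 0.4000, 0.1000, 0.2000]
t=1: π = [0.2833, 0.3500, 0.1667, 0.2000]
t=2: π = [0.2861, 0.3389, 0.1667, 0.2083]
t=3: π = [0.2856, 0.3403, 0.1667, 0.2074]
t=4: π = [0.2857, 0.3401, 0.1667, 0.2075]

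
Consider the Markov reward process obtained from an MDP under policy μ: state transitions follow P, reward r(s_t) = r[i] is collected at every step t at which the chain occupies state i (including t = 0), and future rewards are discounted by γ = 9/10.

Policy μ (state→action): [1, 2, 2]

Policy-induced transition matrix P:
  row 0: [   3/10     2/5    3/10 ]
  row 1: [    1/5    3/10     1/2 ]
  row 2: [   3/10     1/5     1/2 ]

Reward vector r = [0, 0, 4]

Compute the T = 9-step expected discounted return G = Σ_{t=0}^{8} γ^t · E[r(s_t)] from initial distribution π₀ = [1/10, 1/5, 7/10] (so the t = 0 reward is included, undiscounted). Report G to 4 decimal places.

t=0: π = [0.1000, 0.2000, 0.7000], E[r] = 2.8000, γ^t·E[r] = 2.800000, running G = 2.800000
t=1: π = [0.2800, 0.2400, 0.4800], E[r] = 1.9200, γ^t·E[r] = 1.728000, running G = 4.528000
t=2: π = [0.2760, 0.2800, 0.4440], E[r] = 1.7760, γ^t·E[r] = 1.438560, running G = 5.966560
t=3: π = [0.2720, 0.2832, 0.4448], E[r] = 1.7792, γ^t·E[r] = 1.297037, running G = 7.263597
t=4: π = [0.2717, 0.2827, 0.4456], E[r] = 1.7824, γ^t·E[r] = 1.169433, running G = 8.433029
t=5: π = [0.2717, 0.2826, 0.4457], E[r] = 1.7827, γ^t·E[r] = 1.052641, running G = 9.485670
t=6: π = [0.2717, 0.2826, 0.4457], E[r] = 1.7826, γ^t·E[r] = 0.947356, running G = 10.433026
t=7: π = [0.2717, 0.2826, 0.4457], E[r] = 1.7826, γ^t·E[r] = 0.852616, running G = 11.285642
t=8: π = [0.2717, 0.2826, 0.4457], E[r] = 1.7826, γ^t·E[r] = 0.767355, running G = 12.052997

G = 12.0530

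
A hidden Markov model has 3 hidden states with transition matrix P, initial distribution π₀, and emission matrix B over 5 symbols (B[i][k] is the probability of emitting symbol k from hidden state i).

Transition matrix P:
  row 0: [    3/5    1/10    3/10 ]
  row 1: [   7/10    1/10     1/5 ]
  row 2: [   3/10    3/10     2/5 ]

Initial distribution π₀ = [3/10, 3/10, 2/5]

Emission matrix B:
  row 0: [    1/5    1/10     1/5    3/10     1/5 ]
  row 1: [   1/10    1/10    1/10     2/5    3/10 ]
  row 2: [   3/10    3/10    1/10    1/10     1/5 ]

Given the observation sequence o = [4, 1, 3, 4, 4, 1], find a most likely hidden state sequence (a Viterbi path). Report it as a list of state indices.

path = [2, 2, 1, 0, 0, 2]

t=0: δ = [6.000e-02, 9.000e-02, 8.000e-02]  (obs o_0=4)
t=1: δ = [6.300e-03, 2.400e-03, 9.600e-03]  ψ = [1, 2, 2]  (obs o_1=1)
t=2: δ = [1.134e-03, 1.152e-03, 3.840e-04]  ψ = [0, 2, 2]  (obs o_2=3)
t=3: δ = [1.613e-04, 3.456e-05, 6.804e-05]  ψ = [1, 1, 0]  (obs o_3=4)
t=4: δ = [1.935e-05, 6.124e-06, 9.677e-06]  ψ = [0, 2, 0]  (obs o_4=4)
t=5: δ = [1.161e-06, 2.903e-07, 1.742e-06]  ψ = [0, 2, 0]  (obs o_5=1)
backtrack: best end state = 2; path = [2, 2, 1, 0, 0, 2]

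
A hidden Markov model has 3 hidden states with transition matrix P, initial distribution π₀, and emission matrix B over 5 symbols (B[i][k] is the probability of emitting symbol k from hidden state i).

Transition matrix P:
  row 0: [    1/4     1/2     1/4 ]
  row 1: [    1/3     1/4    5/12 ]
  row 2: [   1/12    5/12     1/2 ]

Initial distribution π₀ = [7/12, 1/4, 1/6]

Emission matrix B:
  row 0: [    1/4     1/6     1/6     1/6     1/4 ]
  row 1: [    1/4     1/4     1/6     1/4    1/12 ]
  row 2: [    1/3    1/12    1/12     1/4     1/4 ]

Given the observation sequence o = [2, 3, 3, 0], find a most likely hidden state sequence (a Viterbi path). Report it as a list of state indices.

path = [0, 1, 2, 2]

t=0: δ = [9.722e-02, 4.167e-02, 1.389e-02]  (obs o_0=2)
t=1: δ = [4.051e-03, 1.215e-02, 6.076e-03]  ψ = [0, 0, 0]  (obs o_1=3)
t=2: δ = [6.752e-04, 7.595e-04, 1.266e-03]  ψ = [1, 1, 1]  (obs o_2=3)
t=3: δ = [6.330e-05, 1.319e-04, 2.110e-04]  ψ = [1, 2, 2]  (obs o_3=0)
backtrack: best end state = 2; path = [0, 1, 2, 2]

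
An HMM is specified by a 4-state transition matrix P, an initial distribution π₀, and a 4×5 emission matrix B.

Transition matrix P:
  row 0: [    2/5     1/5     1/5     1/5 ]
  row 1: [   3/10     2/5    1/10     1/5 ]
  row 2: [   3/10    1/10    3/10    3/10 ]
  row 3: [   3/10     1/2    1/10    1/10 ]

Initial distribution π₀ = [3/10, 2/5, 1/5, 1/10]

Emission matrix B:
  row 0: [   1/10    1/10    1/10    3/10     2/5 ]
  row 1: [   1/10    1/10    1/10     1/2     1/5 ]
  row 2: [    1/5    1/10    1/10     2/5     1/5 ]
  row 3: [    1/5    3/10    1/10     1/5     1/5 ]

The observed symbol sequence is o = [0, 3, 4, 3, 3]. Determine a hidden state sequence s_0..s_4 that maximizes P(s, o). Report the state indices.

t=0: δ = [3.000e-02, 4.000e-02, 4.000e-02, 2.000e-02]  (obs o_0=0)
t=1: δ = [3.600e-03, 8.000e-03, 4.800e-03, 2.400e-03]  ψ = [0, 1, 2, 2]  (obs o_1=3)
t=2: δ = [9.600e-04, 6.400e-04, 2.880e-04, 3.200e-04]  ψ = [1, 1, 2, 1]  (obs o_2=4)
t=3: δ = [1.152e-04, 1.280e-04, 7.680e-05, 3.840e-05]  ψ = [0, 1, 0, 0]  (obs o_3=3)
t=4: δ = [1.382e-05, 2.560e-05, 9.216e-06, 5.120e-06]  ψ = [0, 1, 0, 1]  (obs o_4=3)
backtrack: best end state = 1; path = [1, 1, 1, 1, 1]

path = [1, 1, 1, 1, 1]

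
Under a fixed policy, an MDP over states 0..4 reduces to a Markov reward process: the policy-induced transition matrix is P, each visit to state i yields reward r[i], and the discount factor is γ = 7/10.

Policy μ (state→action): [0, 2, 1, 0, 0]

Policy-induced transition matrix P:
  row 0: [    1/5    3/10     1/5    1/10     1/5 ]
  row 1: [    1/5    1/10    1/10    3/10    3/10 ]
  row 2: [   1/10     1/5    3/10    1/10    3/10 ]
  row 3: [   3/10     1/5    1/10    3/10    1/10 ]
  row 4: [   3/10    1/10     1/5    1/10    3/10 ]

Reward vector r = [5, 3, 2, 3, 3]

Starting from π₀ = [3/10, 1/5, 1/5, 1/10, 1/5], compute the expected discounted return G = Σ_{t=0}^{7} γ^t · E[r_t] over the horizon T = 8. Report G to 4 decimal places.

t=0: π = [0.3000, 0.2000, 0.2000, 0.1000, 0.2000], E[r] = 3.4000, γ^t·E[r] = 3.400000, running G = 3.400000
t=1: π = [0.2100, 0.1900, 0.1900, 0.1600, 0.2500], E[r] = 3.2300, γ^t·E[r] = 2.261000, running G = 5.661000
t=2: π = [0.2220, 0.1770, 0.1840, 0.1700, 0.2470], E[r] = 3.2600, γ^t·E[r] = 1.597400, running G = 7.258400
t=3: π = [0.2233, 0.1798, 0.1837, 0.1694, 0.2438], E[r] = 3.2629, γ^t·E[r] = 1.119175, running G = 8.377575
t=4: π = [0.2230, 0.1800, 0.1835, 0.1698, 0.2438], E[r] = 3.2625, γ^t·E[r] = 0.783314, running G = 9.160889
t=5: π = [0.2230, 0.1799, 0.1834, 0.1700, 0.2437], E[r] = 3.2627, γ^t·E[r] = 0.548357, running G = 9.709246
t=6: π = [0.2230, 0.1799, 0.1833, 0.1700, 0.2437], E[r] = 3.2627, γ^t·E[r] = 0.383856, running G = 10.093102
t=7: π = [0.2230, 0.1799, 0.1833, 0.1700, 0.2437], E[r] = 3.2627, γ^t·E[r] = 0.268699, running G = 10.361801

G = 10.3618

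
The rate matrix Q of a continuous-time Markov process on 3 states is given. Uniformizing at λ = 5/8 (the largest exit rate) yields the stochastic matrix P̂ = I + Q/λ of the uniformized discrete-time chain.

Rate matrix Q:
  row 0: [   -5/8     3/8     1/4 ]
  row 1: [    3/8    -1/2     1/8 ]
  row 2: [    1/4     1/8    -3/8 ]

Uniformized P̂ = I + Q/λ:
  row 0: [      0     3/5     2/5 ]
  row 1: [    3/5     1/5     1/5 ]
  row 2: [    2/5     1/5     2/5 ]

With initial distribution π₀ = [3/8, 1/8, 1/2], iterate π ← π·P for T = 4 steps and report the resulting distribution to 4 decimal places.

t=0: π = [0.3750, 0.1250, 0.5000]
t=1: π = [0.2750, 0.3500, 0.3750]
t=2: π = [0.3600, 0.3100, 0.3300]
t=3: π = [0.3180, 0.3440, 0.3380]
t=4: π = [0.3416, 0.3272, 0.3312]

π = [0.3416, 0.3272, 0.3312]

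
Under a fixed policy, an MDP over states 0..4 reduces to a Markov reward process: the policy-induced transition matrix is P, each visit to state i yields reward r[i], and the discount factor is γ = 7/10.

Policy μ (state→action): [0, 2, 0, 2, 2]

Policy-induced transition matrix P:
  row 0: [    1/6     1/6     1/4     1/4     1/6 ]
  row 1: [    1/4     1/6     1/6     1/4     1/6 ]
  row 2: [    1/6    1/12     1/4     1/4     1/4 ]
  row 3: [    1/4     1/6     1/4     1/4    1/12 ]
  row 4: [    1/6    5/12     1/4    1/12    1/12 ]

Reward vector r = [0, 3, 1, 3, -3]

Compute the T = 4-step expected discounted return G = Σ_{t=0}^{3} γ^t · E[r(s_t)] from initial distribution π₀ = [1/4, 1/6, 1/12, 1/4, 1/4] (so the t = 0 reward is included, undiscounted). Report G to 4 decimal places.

G = 2.2014

t=0: π = [0.2500, 0.1667, 0.0833, 0.2500, 0.2500], E[r] = 0.5833, γ^t·E[r] = 0.583333, running G = 0.583333
t=1: π = [0.2014, 0.2222, 0.2361, 0.2083, 0.1319], E[r] = 1.1319, γ^t·E[r] = 0.792361, running G = 1.375694
t=2: π = [0.2025, 0.1800, 0.2315, 0.2280, 0.1580], E[r] = 0.9815, γ^t·E[r] = 0.480926, running G = 1.856620
t=3: π = [0.2007, 0.1869, 0.2350, 0.2237, 0.1538], E[r] = 1.0053, γ^t·E[r] = 0.344803, running G = 2.201423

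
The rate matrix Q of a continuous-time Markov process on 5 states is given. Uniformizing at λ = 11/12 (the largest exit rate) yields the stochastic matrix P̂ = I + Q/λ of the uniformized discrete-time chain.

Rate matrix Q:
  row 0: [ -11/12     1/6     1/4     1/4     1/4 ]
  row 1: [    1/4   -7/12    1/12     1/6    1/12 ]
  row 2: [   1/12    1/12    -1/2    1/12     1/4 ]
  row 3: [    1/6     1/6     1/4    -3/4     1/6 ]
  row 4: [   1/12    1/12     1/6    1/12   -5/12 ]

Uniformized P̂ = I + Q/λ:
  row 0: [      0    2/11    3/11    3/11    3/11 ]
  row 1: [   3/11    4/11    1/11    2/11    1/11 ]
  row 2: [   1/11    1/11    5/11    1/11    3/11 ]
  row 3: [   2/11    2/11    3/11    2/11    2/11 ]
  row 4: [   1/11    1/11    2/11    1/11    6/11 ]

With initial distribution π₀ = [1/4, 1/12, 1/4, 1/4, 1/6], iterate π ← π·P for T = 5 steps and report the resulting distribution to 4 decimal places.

π = [0.1213, 0.1578, 0.2631, 0.1401, 0.3177]

t=0: π = [0.2500, 0.0833, 0.2500, 0.2500, 0.1667]
t=1: π = [0.1061, 0.1591, 0.2879, 0.1667, 0.2803]
t=2: π = [0.1253, 0.1591, 0.2707, 0.1398, 0.3051]
t=3: π = [0.1211, 0.1584, 0.2653, 0.1409, 0.3143]
t=4: π = [0.1215, 0.1579, 0.2636, 0.1401, 0.3168]
t=5: π = [0.1213, 0.1578, 0.2631, 0.1401, 0.3177]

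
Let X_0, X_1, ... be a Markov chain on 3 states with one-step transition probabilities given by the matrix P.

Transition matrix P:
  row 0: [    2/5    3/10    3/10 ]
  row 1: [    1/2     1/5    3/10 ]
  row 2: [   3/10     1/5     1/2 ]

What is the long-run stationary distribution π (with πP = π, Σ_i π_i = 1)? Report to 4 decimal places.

Balance equations π_j = Σ_i π_i·P[i][j]:
  π_0 = 2/5·π_0 + 1/2·π_1 + 3/10·π_2
  π_1 = 3/10·π_0 + 1/5·π_1 + 1/5·π_2
  normalize: π_0 + π_1 + π_2 = 1
Solving the linear system gives exactly π = [17/44, 21/88, 3/8].

π = [0.3864, 0.2386, 0.3750]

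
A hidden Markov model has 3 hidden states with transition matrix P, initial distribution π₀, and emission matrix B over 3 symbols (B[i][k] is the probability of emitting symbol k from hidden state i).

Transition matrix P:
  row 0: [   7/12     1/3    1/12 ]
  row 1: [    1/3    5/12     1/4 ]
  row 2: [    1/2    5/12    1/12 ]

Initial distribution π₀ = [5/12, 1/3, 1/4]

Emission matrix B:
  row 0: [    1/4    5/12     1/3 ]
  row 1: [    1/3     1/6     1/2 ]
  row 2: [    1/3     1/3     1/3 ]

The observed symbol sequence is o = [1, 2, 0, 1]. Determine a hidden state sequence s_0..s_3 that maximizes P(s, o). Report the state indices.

t=0: δ = [1.736e-01, 5.556e-02, 8.333e-02]  (obs o_0=1)
t=1: δ = [3.376e-02, 2.894e-02, 4.823e-03]  ψ = [0, 0, 0]  (obs o_1=2)
t=2: δ = [4.923e-03, 4.019e-03, 2.411e-03]  ψ = [0, 1, 1]  (obs o_2=0)
t=3: δ = [1.197e-03, 2.791e-04, 3.349e-04]  ψ = [0, 1, 1]  (obs o_3=1)
backtrack: best end state = 0; path = [0, 0, 0, 0]

path = [0, 0, 0, 0]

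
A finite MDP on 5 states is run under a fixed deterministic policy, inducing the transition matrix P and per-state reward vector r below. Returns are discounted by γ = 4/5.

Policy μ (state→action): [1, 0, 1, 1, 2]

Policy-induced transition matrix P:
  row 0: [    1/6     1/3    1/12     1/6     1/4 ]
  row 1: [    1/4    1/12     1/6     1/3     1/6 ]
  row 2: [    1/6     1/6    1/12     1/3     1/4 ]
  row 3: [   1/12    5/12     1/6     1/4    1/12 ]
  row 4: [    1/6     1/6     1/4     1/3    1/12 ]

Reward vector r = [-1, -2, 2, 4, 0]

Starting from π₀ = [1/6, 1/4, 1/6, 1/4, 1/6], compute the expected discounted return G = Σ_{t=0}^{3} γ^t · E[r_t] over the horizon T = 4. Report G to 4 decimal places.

t=0: π = [0.1667, 0.2500, 0.1667, 0.2500, 0.1667], E[r] = 0.6667, γ^t·E[r] = 0.666667, running G = 0.666667
t=1: π = [0.1667, 0.2361, 0.1528, 0.2847, 0.1597], E[r] = 0.8056, γ^t·E[r] = 0.644444, running G = 1.311111
t=2: π = [0.1626, 0.2459, 0.1534, 0.2818, 0.1563], E[r] = 0.7795, γ^t·E[r] = 0.498889, running G = 1.810000
t=3: π = [0.1637, 0.2437, 0.1534, 0.2827, 0.1565], E[r] = 0.7866, γ^t·E[r] = 0.402716, running G = 2.212716

G = 2.2127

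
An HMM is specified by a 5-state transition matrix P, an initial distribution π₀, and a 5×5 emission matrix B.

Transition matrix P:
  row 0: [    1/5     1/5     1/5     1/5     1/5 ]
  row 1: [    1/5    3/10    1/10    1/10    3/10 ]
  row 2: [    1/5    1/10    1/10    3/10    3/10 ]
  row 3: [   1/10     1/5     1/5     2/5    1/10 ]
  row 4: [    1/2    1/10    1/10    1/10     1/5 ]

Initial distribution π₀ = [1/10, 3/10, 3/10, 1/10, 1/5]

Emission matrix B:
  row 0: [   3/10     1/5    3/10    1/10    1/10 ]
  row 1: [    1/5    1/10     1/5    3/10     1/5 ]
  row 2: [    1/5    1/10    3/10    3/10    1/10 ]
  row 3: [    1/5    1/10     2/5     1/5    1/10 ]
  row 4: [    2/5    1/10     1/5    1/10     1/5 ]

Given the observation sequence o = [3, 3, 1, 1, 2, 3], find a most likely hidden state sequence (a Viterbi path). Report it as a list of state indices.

path = [1, 1, 4, 0, 3, 3]

t=0: δ = [1.000e-02, 9.000e-02, 9.000e-02, 2.000e-02, 2.000e-02]  (obs o_0=3)
t=1: δ = [1.800e-03, 8.100e-03, 2.700e-03, 5.400e-03, 2.700e-03]  ψ = [1, 1, 1, 2, 1]  (obs o_1=3)
t=2: δ = [3.240e-04, 2.430e-04, 1.080e-04, 2.160e-04, 2.430e-04]  ψ = [1, 1, 3, 3, 1]  (obs o_2=1)
t=3: δ = [2.430e-05, 7.290e-06, 6.480e-06, 8.640e-06, 7.290e-06]  ψ = [4, 1, 0, 3, 1]  (obs o_3=1)
t=4: δ = [1.458e-06, 9.720e-07, 1.458e-06, 1.944e-06, 9.720e-07]  ψ = [0, 0, 0, 0, 0]  (obs o_4=2)
t=5: δ = [4.860e-08, 1.166e-07, 1.166e-07, 1.555e-07, 4.374e-08]  ψ = [4, 3, 3, 3, 2]  (obs o_5=3)
backtrack: best end state = 3; path = [1, 1, 4, 0, 3, 3]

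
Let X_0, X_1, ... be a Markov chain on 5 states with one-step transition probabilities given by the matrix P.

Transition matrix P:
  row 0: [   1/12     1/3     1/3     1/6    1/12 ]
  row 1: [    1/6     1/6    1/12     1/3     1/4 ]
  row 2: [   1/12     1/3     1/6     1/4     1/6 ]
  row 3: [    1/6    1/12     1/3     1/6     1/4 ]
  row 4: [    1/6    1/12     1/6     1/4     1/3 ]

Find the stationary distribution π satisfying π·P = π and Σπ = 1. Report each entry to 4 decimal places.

Balance equations π_j = Σ_i π_i·P[i][j]:
  π_0 = 1/12·π_0 + 1/6·π_1 + 1/12·π_2 + 1/6·π_3 + 1/6·π_4
  π_1 = 1/3·π_0 + 1/6·π_1 + 1/3·π_2 + 1/12·π_3 + 1/12·π_4
  π_2 = 1/3·π_0 + 1/12·π_1 + 1/6·π_2 + 1/3·π_3 + 1/6·π_4
  π_3 = 1/6·π_0 + 1/3·π_1 + 1/4·π_2 + 1/6·π_3 + 1/4·π_4
  normalize: π_0 + π_1 + π_2 + π_3 + π_4 = 1
Solving the linear system gives exactly π = [287/2088, 119/638, 445/2088, 5387/22968, 5245/22968].

π = [0.1375, 0.1865, 0.2131, 0.2345, 0.2284]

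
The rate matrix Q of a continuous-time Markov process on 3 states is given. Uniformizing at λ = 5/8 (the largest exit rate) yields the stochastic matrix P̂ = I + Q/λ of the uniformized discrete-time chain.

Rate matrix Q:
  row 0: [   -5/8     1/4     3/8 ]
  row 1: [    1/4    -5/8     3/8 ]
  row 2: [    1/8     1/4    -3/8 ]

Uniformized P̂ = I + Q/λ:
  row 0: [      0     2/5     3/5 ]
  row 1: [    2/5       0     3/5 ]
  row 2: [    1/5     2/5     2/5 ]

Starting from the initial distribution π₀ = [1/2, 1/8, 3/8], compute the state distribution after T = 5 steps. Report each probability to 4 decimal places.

π = [0.2126, 0.2874, 0.5000]

t=0: π = [0.5000, 0.1250, 0.3750]
t=1: π = [0.1250, 0.3500, 0.5250]
t=2: π = [0.2450, 0.2600, 0.4950]
t=3: π = [0.2030, 0.2960, 0.5010]
t=4: π = [0.2186, 0.2816, 0.4998]
t=5: π = [0.2126, 0.2874, 0.5000]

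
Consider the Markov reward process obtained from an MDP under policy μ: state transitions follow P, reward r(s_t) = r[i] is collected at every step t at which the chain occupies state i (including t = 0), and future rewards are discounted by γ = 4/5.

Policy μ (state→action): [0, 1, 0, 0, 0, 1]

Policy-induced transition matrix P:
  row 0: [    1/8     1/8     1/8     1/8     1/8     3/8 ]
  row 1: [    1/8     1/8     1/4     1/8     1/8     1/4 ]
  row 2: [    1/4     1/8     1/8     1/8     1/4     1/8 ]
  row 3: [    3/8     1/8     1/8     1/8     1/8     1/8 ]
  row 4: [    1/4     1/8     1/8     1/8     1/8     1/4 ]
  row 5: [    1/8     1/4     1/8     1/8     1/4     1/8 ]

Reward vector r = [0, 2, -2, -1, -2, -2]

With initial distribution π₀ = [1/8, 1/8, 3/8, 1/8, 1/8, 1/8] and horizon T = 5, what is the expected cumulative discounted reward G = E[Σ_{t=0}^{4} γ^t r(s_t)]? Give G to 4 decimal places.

t=0: π = [0.1250, 0.1250, 0.3750, 0.1250, 0.1250, 0.1250], E[r] = -1.1250, γ^t·E[r] = -1.125000, running G = -1.125000
t=1: π = [0.2188, 0.1406, 0.1406, 0.1250, 0.1875, 0.1875], E[r] = -0.8750, γ^t·E[r] = -0.700000, running G = -1.825000
t=2: π = [0.1973, 0.1484, 0.1426, 0.1250, 0.1660, 0.2207], E[r] = -0.8867, γ^t·E[r] = -0.567500, running G = -2.392500
t=3: π = [0.1948, 0.1526, 0.1436, 0.1250, 0.1704, 0.2136], E[r] = -0.8750, γ^t·E[r] = -0.448000, running G = -2.840500
t=4: π = [0.1955, 0.1517, 0.1441, 0.1250, 0.1696, 0.2141], E[r] = -0.8772, γ^t·E[r] = -0.359300, running G = -3.199800

G = -3.1998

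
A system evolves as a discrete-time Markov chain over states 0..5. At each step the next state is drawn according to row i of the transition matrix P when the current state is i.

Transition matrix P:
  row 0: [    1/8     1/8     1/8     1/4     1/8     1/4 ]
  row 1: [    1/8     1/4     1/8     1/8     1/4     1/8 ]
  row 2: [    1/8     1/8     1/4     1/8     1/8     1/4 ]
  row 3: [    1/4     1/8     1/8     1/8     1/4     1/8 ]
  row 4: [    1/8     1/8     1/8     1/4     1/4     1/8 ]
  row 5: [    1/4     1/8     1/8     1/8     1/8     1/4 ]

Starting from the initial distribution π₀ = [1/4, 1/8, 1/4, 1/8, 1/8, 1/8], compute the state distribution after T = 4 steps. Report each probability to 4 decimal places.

π = [0.1697, 0.1429, 0.1429, 0.1695, 0.1874, 0.1876]

t=0: π = [0.2500, 0.1250, 0.2500, 0.1250, 0.1250, 0.1250]
t=1: π = [0.1563, 0.1406, 0.1563, 0.1719, 0.1719, 0.2031]
t=2: π = [0.1719, 0.1426, 0.1445, 0.1660, 0.1855, 0.1895]
t=3: π = [0.1694, 0.1428, 0.1431, 0.1697, 0.1868, 0.1882]
t=4: π = [0.1697, 0.1429, 0.1429, 0.1695, 0.1874, 0.1876]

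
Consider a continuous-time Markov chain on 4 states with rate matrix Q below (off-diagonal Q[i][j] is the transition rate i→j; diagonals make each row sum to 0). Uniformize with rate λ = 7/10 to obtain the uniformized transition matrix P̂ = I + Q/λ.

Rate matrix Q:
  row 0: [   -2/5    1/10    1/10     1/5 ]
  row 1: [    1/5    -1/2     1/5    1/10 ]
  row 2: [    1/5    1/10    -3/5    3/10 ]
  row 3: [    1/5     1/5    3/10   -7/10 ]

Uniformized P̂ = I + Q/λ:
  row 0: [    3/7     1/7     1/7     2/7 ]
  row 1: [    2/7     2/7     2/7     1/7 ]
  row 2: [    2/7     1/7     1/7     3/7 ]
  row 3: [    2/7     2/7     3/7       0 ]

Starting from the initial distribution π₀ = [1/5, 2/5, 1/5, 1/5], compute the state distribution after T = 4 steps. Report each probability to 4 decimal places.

π = [0.3333, 0.2041, 0.2360, 0.2267]

t=0: π = [0.2000, 0.4000, 0.2000, 0.2000]
t=1: π = [0.3143, 0.2286, 0.2571, 0.2000]
t=2: π = [0.3306, 0.2041, 0.2327, 0.2327]
t=3: π = [0.3329, 0.2052, 0.2385, 0.2233]
t=4: π = [0.3333, 0.2041, 0.2360, 0.2267]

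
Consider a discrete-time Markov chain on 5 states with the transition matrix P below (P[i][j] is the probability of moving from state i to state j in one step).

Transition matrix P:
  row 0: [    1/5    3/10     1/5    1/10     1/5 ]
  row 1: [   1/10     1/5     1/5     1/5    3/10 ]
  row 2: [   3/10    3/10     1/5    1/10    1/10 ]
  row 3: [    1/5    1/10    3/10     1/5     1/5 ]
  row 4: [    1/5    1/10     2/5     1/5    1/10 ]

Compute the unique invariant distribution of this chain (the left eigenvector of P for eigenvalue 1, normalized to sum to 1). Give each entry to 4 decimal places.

Balance equations π_j = Σ_i π_i·P[i][j]:
  π_0 = 1/5·π_0 + 1/10·π_1 + 3/10·π_2 + 1/5·π_3 + 1/5·π_4
  π_1 = 3/10·π_0 + 1/5·π_1 + 3/10·π_2 + 1/10·π_3 + 1/10·π_4
  π_2 = 1/5·π_0 + 1/5·π_1 + 1/5·π_2 + 3/10·π_3 + 2/5·π_4
  π_3 = 1/10·π_0 + 1/5·π_1 + 1/10·π_2 + 1/5·π_3 + 1/5·π_4
  normalize: π_0 + π_1 + π_2 + π_3 + π_4 = 1
Solving the linear system gives exactly π = [2349/11521, 2445/11521, 2893/11521, 1780/11521, 2054/11521].

π = [0.2039, 0.2122, 0.2511, 0.1545, 0.1783]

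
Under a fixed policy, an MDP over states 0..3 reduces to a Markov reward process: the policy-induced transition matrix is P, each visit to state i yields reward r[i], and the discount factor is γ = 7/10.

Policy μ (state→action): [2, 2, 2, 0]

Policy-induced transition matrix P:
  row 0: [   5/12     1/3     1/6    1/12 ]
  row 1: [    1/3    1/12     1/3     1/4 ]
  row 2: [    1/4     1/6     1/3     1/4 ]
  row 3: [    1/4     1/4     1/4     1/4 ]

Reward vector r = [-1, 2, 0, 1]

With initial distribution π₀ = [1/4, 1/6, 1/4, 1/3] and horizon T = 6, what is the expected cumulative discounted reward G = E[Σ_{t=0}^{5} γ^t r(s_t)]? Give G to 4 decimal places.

t=0: π = [0.2500, 0.1667, 0.2500, 0.3333], E[r] = 0.4167, γ^t·E[r] = 0.416667, running G = 0.416667
t=1: π = [0.3056, 0.2222, 0.2639, 0.2083], E[r] = 0.3472, γ^t·E[r] = 0.243056, running G = 0.659722
t=2: π = [0.3194, 0.2164, 0.2650, 0.1991], E[r] = 0.3125, γ^t·E[r] = 0.153125, running G = 0.812847
t=3: π = [0.3213, 0.2185, 0.2635, 0.1968], E[r] = 0.3124, γ^t·E[r] = 0.107154, running G = 0.920002
t=4: π = [0.3218, 0.2184, 0.2634, 0.1965], E[r] = 0.3115, γ^t·E[r] = 0.074794, running G = 0.994796
t=5: π = [0.3218, 0.2185, 0.2633, 0.1964], E[r] = 0.3115, γ^t·E[r] = 0.052350, running G = 1.047145

G = 1.0471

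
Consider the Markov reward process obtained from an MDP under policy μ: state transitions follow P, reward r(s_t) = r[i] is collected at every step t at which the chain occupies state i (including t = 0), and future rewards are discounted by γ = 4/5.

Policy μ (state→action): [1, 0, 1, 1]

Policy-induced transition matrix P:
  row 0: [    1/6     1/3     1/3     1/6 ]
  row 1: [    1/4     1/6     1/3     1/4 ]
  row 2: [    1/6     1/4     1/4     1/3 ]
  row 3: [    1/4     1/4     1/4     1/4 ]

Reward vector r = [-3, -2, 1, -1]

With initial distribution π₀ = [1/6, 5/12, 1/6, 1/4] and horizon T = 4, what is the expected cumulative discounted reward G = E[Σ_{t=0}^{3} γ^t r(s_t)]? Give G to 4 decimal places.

G = -3.5308

t=0: π = [0.1667, 0.4167, 0.1667, 0.2500], E[r] = -1.4167, γ^t·E[r] = -1.416667, running G = -1.416667
t=1: π = [0.2222, 0.2292, 0.2986, 0.2500], E[r] = -1.0764, γ^t·E[r] = -0.861111, running G = -2.277778
t=2: π = [0.2066, 0.2494, 0.2876, 0.2564], E[r] = -1.0874, γ^t·E[r] = -0.695926, running G = -2.973704
t=3: π = [0.2088, 0.2464, 0.2880, 0.2568], E[r] = -1.0881, γ^t·E[r] = -0.557086, running G = -3.530790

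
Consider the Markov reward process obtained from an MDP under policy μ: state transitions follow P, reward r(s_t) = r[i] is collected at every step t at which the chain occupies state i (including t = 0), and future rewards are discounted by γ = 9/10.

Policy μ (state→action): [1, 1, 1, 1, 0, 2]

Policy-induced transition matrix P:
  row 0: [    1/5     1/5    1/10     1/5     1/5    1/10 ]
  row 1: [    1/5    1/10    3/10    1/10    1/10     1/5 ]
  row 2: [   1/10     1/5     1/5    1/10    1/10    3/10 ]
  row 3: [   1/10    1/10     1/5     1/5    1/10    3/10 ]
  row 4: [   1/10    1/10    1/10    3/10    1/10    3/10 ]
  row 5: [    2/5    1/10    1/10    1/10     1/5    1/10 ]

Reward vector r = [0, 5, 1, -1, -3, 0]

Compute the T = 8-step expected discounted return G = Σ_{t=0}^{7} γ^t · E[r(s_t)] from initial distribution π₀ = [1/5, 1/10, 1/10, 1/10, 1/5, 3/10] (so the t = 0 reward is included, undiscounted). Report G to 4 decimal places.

G = 1.0036

t=0: π = [0.2000, 0.1000, 0.1000, 0.1000, 0.2000, 0.3000], E[r] = -0.1000, γ^t·E[r] = -0.100000, running G = -0.100000
t=1: π = [0.2200, 0.1300, 0.1400, 0.1700, 0.1500, 0.1900], E[r] = 0.1700, γ^t·E[r] = 0.153000, running G = 0.053000
t=2: π = [0.1920, 0.1360, 0.1570, 0.1690, 0.1410, 0.2050], E[r] = 0.2450, γ^t·E[r] = 0.198450, running G = 0.251450
t=3: π = [0.1943, 0.1349, 0.1598, 0.1643, 0.1397, 0.2070], E[r] = 0.2509, γ^t·E[r] = 0.182906, running G = 0.434356
t=4: π = [0.1950, 0.1354, 0.1594, 0.1638, 0.1401, 0.2063], E[r] = 0.2523, γ^t·E[r] = 0.165501, running G = 0.599857
t=5: π = [0.1949, 0.1354, 0.1594, 0.1639, 0.1401, 0.2062], E[r] = 0.2523, γ^t·E[r] = 0.148991, running G = 0.748848
t=6: π = [0.1949, 0.1354, 0.1594, 0.1639, 0.1401, 0.2062], E[r] = 0.2523, γ^t·E[r] = 0.134100, running G = 0.882948
t=7: π = [0.1949, 0.1354, 0.1594, 0.1639, 0.1401, 0.2062], E[r] = 0.2523, γ^t·E[r] = 0.120691, running G = 1.003640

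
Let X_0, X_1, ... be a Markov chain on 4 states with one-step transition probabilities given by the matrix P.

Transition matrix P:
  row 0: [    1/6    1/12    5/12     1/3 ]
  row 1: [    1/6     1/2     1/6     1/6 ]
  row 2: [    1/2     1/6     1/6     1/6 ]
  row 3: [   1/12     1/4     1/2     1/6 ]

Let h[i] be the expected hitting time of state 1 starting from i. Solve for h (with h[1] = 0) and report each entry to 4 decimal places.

First-step conditioning: h[1] = 0; for i ≠ 1, h[i] = 1 + Σ_k P[i][k]·h[k].
  h[0] = 1 + 1/6·h[0] + 5/12·h[2] + 1/3·h[3]
  h[2] = 1 + 1/2·h[0] + 1/6·h[2] + 1/6·h[3]
  h[3] = 1 + 1/12·h[0] + 1/2·h[2] + 1/6·h[3]
Solving the 3×3 linear system over states ≠ 1 gives exactly h = [1272/193, 0, 1212/193, 1086/193] (h[1] = 0 is the target).

h = [6.5907, 0.0000, 6.2798, 5.6269]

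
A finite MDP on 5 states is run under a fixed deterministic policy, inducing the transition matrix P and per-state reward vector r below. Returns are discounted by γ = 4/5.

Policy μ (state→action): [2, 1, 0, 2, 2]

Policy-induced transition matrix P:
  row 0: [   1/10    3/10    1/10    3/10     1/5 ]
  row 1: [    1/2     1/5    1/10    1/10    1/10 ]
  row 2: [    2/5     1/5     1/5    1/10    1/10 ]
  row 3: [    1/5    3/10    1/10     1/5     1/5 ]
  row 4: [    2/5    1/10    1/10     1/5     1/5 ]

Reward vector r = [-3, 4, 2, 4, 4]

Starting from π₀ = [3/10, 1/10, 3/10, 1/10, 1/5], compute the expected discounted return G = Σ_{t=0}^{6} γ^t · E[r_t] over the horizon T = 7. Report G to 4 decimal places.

G = 6.2912

t=0: π = [0.3000, 0.1000, 0.3000, 0.1000, 0.2000], E[r] = 1.3000, γ^t·E[r] = 1.300000, running G = 1.300000
t=1: π = [0.3000, 0.2200, 0.1300, 0.1900, 0.1600], E[r] = 1.6400, γ^t·E[r] = 1.312000, running G = 2.612000
t=2: π = [0.2940, 0.2330, 0.1130, 0.1950, 0.1650], E[r] = 1.7160, γ^t·E[r] = 1.098240, running G = 3.710240
t=3: π = [0.2961, 0.2324, 0.1113, 0.1948, 0.1654], E[r] = 1.7047, γ^t·E[r] = 0.872806, running G = 4.583046
t=4: π = [0.2955, 0.2326, 0.1111, 0.1952, 0.1656], E[r] = 1.7096, γ^t·E[r] = 0.700248, running G = 5.283294
t=5: π = [0.2956, 0.2325, 0.1111, 0.1952, 0.1656], E[r] = 1.7088, γ^t·E[r] = 0.559930, running G = 5.843224
t=6: π = [0.2955, 0.2325, 0.1111, 0.1952, 0.1656], E[r] = 1.7090, γ^t·E[r] = 0.447997, running G = 6.291221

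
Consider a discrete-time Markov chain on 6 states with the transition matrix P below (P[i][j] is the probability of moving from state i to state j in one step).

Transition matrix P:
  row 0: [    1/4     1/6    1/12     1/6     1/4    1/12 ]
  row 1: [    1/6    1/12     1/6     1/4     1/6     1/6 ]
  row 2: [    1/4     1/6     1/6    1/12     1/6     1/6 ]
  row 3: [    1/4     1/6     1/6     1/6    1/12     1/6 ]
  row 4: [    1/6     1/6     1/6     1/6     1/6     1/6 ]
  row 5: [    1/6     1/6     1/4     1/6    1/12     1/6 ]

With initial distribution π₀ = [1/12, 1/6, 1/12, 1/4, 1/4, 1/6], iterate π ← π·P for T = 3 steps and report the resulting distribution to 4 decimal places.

t=0: π = [0.0833, 0.1667, 0.0833, 0.2500, 0.2500, 0.1667]
t=1: π = [0.2014, 0.1528, 0.1736, 0.1736, 0.1389, 0.1597]
t=2: π = [0.2124, 0.1539, 0.1632, 0.1649, 0.1557, 0.1499]
t=3: π = [0.2117, 0.1538, 0.1615, 0.1659, 0.1581, 0.1490]

π = [0.2117, 0.1538, 0.1615, 0.1659, 0.1581, 0.1490]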